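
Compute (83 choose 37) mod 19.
0

Using Lucas' theorem:
Write n=83 and k=37 in base 19:
n in base 19: [4, 7]
k in base 19: [1, 18]
C(83,37) mod 19 = ∏ C(n_i, k_i) mod 19
Digit binomials (mod 19): C(4,1) = 4; C(7,18) = 0 (k_i > n_i)
Product: 4 × 0 = 0 ≡ 0 (mod 19)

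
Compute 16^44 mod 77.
53

Repeated squaring. Binary of 44 = 101100.
16^1 ≡ 16 (mod 77); 16^2 ≡ 25 (mod 77); 16^4 ≡ 9 (mod 77); 16^8 ≡ 4 (mod 77); 16^16 ≡ 16 (mod 77); 16^32 ≡ 25 (mod 77)
16^44 = 16^4 × 16^8 × 16^32 ≡ 53 (mod 77)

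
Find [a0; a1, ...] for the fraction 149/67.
[2; 4, 2, 7]

Euclidean algorithm steps:
149 = 2 × 67 + 15
67 = 4 × 15 + 7
15 = 2 × 7 + 1
7 = 7 × 1 + 0
Continued fraction: [2; 4, 2, 7]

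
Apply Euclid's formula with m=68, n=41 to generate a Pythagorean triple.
(2943, 5576, 6305)

Euclid's formula: a = m² - n², b = 2mn, c = m² + n²
m = 68, n = 41
a = 68² - 41² = 4624 - 1681 = 2943
b = 2 × 68 × 41 = 5576
c = 68² + 41² = 4624 + 1681 = 6305
Verification: 2943² + 5576² = 8661249 + 31091776 = 39753025 = 6305² ✓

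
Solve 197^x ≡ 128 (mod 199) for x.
106

Baby-step giant-step with step n = ⌈√199⌉ = 15.
Baby steps 197^j mod 199 (j:value) for j=0..14: 0:1, 1:197, 2:4, 3:191, 4:16, 5:167, 6:64, 7:71, 8:57, 9:85, 10:29, 11:141, 12:116, 13:166, 14:66.
Giant-step multiplier: 197^(-15) ≡ 197^(198-15) = 197^183 ≡ 101 (mod 199).
Giant steps γ_i = 128·101^i mod 199: γ_0=128, γ_1=192, γ_2=89, γ_3=34, γ_4=51, γ_5=176, γ_6=65, γ_7=197 (in table at j=1).
x = i·n + j = 7·15 + 1 = 106.
Check: 197^106 ≡ 128 (mod 199).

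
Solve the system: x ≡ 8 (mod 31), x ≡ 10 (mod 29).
39

Using Chinese Remainder Theorem:
M = 31 × 29 = 899
M1 = 29, M2 = 31
y1 = 29^(-1) mod 31 = 15
y2 = 31^(-1) mod 29 = 15
x = (8×29×15 + 10×31×15) mod 899 = 39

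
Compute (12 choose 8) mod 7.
5

Using Lucas' theorem:
Write n=12 and k=8 in base 7:
n in base 7: [1, 5]
k in base 7: [1, 1]
C(12,8) mod 7 = ∏ C(n_i, k_i) mod 7
Digit binomials (mod 7): C(1,1) = 1; C(5,1) = 5
Product: 1 × 5 = 5 ≡ 5 (mod 7)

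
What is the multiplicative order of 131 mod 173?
172

173 is prime, so ord(131) divides φ(173) = 172.
Divisors of 172: 1, 2, 4, 43, 86, 172.
Repeated squaring: 131^1 ≡ 131, 131^2 ≡ 34, 131^4 ≡ 118, 131^8 ≡ 84, 131^16 ≡ 136, 131^32 ≡ 158, 131^64 ≡ 52, 131^128 ≡ 109 (mod 173).
Test 131^d mod 173 for each divisor d in increasing order:
131^1 ≡ 131
131^2 ≡ 34
131^4 ≡ 118
131^43 = 131^32·131^8·131^2·131^1 ≡ 80
131^86 = 131^64·131^16·131^4·131^2 ≡ 172
131^172 = 131^128·131^32·131^8·131^4 ≡ 1  ← first divisor giving 1
The order is 172.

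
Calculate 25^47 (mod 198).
31

Repeated squaring. Binary of 47 = 101111.
25^1 ≡ 25 (mod 198); 25^2 ≡ 31 (mod 198); 25^4 ≡ 169 (mod 198); 25^8 ≡ 49 (mod 198); 25^16 ≡ 25 (mod 198); 25^32 ≡ 31 (mod 198)
25^47 = 25^1 × 25^2 × 25^4 × 25^8 × 25^32 ≡ 31 (mod 198)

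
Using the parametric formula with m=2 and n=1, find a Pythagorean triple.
(3, 4, 5)

Euclid's formula: a = m² - n², b = 2mn, c = m² + n²
m = 2, n = 1
a = 2² - 1² = 4 - 1 = 3
b = 2 × 2 × 1 = 4
c = 2² + 1² = 4 + 1 = 5
Verification: 3² + 4² = 9 + 16 = 25 = 5² ✓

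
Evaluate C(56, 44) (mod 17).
0

Using Lucas' theorem:
Write n=56 and k=44 in base 17:
n in base 17: [3, 5]
k in base 17: [2, 10]
C(56,44) mod 17 = ∏ C(n_i, k_i) mod 17
Digit binomials (mod 17): C(3,2) = 3; C(5,10) = 0 (k_i > n_i)
Product: 3 × 0 = 0 ≡ 0 (mod 17)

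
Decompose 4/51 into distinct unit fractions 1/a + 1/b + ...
1/13 + 1/663

Greedy algorithm:
4/51: ceiling(51/4) = 13, use 1/13
1/663: ceiling(663/1) = 663, use 1/663
Result: 4/51 = 1/13 + 1/663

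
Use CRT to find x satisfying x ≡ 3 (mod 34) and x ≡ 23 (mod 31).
581

Using Chinese Remainder Theorem:
M = 34 × 31 = 1054
M1 = 31, M2 = 34
y1 = 31^(-1) mod 34 = 11
y2 = 34^(-1) mod 31 = 21
x = (3×31×11 + 23×34×21) mod 1054 = 581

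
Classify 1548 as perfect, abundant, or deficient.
abundant

Proper divisors of 1548: sum = 1 + 2 + 3 + 4 + 6 + 9 + 12 + 18 + ... + 258 + 387 + 516 + 774 (17 divisors) = 2456
Since 2456 > 1548, 1548 is abundant.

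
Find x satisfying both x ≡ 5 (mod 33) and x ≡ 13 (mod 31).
137

Using Chinese Remainder Theorem:
M = 33 × 31 = 1023
M1 = 31, M2 = 33
y1 = 31^(-1) mod 33 = 16
y2 = 33^(-1) mod 31 = 16
x = (5×31×16 + 13×33×16) mod 1023 = 137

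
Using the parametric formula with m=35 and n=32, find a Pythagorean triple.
(201, 2240, 2249)

Euclid's formula: a = m² - n², b = 2mn, c = m² + n²
m = 35, n = 32
a = 35² - 32² = 1225 - 1024 = 201
b = 2 × 35 × 32 = 2240
c = 35² + 32² = 1225 + 1024 = 2249
Verification: 201² + 2240² = 40401 + 5017600 = 5058001 = 2249² ✓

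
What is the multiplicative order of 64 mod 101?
50

101 is prime, so ord(64) divides φ(101) = 100.
Divisors of 100: 1, 2, 4, 5, 10, 20, 25, 50, 100.
Repeated squaring: 64^1 ≡ 64, 64^2 ≡ 56, 64^4 ≡ 5, 64^8 ≡ 25, 64^16 ≡ 19, 64^32 ≡ 58, 64^64 ≡ 31 (mod 101).
Test 64^d mod 101 for each divisor d in increasing order:
64^1 ≡ 64
64^2 ≡ 56
64^4 ≡ 5
64^5 = 64^4·64^1 ≡ 17
64^10 = 64^8·64^2 ≡ 87
64^20 = 64^16·64^4 ≡ 95
64^25 = 64^16·64^8·64^1 ≡ 100
64^50 = 64^32·64^16·64^2 ≡ 1  ← first divisor giving 1
The order is 50.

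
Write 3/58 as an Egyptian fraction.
1/20 + 1/580

Greedy algorithm:
3/58: ceiling(58/3) = 20, use 1/20
1/580: ceiling(580/1) = 580, use 1/580
Result: 3/58 = 1/20 + 1/580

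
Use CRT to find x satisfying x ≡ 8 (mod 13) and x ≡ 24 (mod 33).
255

Using Chinese Remainder Theorem:
M = 13 × 33 = 429
M1 = 33, M2 = 13
y1 = 33^(-1) mod 13 = 2
y2 = 13^(-1) mod 33 = 28
x = (8×33×2 + 24×13×28) mod 429 = 255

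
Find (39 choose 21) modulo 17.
10

Using Lucas' theorem:
Write n=39 and k=21 in base 17:
n in base 17: [2, 5]
k in base 17: [1, 4]
C(39,21) mod 17 = ∏ C(n_i, k_i) mod 17
Digit binomials (mod 17): C(2,1) = 2; C(5,4) = 5
Product: 2 × 5 = 10 ≡ 10 (mod 17)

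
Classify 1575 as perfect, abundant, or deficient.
abundant

Proper divisors of 1575: sum = 1 + 3 + 5 + 7 + 9 + 15 + 21 + 25 + ... + 175 + 225 + 315 + 525 (17 divisors) = 1649
Since 1649 > 1575, 1575 is abundant.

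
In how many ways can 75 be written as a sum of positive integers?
8118264

p(n) counts ways to write n as a sum of positive integers (order ignored).
Euler's pentagonal recurrence: p(k) = p(k-1) + p(k-2) - p(k-5) - p(k-7) + p(k-12) + p(k-15) - ... (offsets j(3j∓1)/2, signs ++--, p(0)=1, p(<0)=0).
DP table for k = 0..74: p(0)=1, p(1)=1, p(2)=2, p(3)=3, p(4)=5, p(5)=7, p(6)=11, p(7)=15, p(8)=22, p(9)=30, p(10)=42, p(11)=56, p(12)=77, p(13)=101, p(14)=135, p(15)=176, p(16)=231, p(17)=297, p(18)=385, p(19)=490, p(20)=627, p(21)=792, p(22)=1002, p(23)=1255, p(24)=1575, p(25)=1958, p(26)=2436, p(27)=3010, p(28)=3718, p(29)=4565, p(30)=5604, p(31)=6842, p(32)=8349, p(33)=10143, p(34)=12310, p(35)=14883, p(36)=17977, p(37)=21637, p(38)=26015, p(39)=31185, p(40)=37338, p(41)=44583, p(42)=53174, p(43)=63261, p(44)=75175, p(45)=89134, p(46)=105558, p(47)=124754, p(48)=147273, p(49)=173525, p(50)=204226, p(51)=239943, p(52)=281589, p(53)=329931, p(54)=386155, p(55)=451276, p(56)=526823, p(57)=614154, p(58)=715220, p(59)=831820, p(60)=966467, p(61)=1121505, p(62)=1300156, p(63)=1505499, p(64)=1741630, p(65)=2012558, p(66)=2323520, p(67)=2679689, p(68)=3087735, p(69)=3554345, p(70)=4087968, p(71)=4697205, p(72)=5392783, p(73)=6185689, p(74)=7089500.
Final step: p(75) = p(74) + p(73) - p(70) - p(68) + p(63) + p(60) - p(53) - p(49) + p(40) + p(35) - p(24) - p(18) + p(5)
= 7089500 + 6185689 - 4087968 - 3087735 + 1505499 + 966467 - 329931 - 173525 + 37338 + 14883 - 1575 - 385 + 7
= 8118264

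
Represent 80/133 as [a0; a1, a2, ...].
[0; 1, 1, 1, 1, 26]

Euclidean algorithm steps:
80 = 0 × 133 + 80
133 = 1 × 80 + 53
80 = 1 × 53 + 27
53 = 1 × 27 + 26
27 = 1 × 26 + 1
26 = 26 × 1 + 0
Continued fraction: [0; 1, 1, 1, 1, 26]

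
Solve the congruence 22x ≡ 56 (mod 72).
x ≡ 32 (mod 36)

gcd(22, 72) = 2, which divides 56, so solutions exist.
Divide through by 2: 11x ≡ 28 (mod 36).
Find 11^(-1) mod 36 by the extended Euclidean algorithm:
36 = 3 × 11 + 3  ⟹  3 = (1)·36 + (-3)·11
11 = 3 × 3 + 2  ⟹  2 = (-3)·36 + (10)·11
3 = 1 × 2 + 1  ⟹  1 = (4)·36 + (-13)·11
So (-13)·11 ≡ 1 (mod 36), i.e. 11^(-1) ≡ -13 ≡ 23 (mod 36).
x ≡ 23 × 28 = 644 ≡ 32 (mod 36).
Check: 22 × 32 = 704 ≡ 56 (mod 72).
x ≡ 32 (mod 36), giving 2 solutions mod 72.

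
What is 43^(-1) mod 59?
11

gcd(43, 59) = 1, so the inverse exists.
Extended Euclidean algorithm on (59, 43):
59 = 1 × 43 + 16  ⟹  16 = (1)·59 + (-1)·43
43 = 2 × 16 + 11  ⟹  11 = (-2)·59 + (3)·43
16 = 1 × 11 + 5  ⟹  5 = (3)·59 + (-4)·43
11 = 2 × 5 + 1  ⟹  1 = (-8)·59 + (11)·43
So (11)·43 ≡ 1 (mod 59), i.e. 43^(-1) ≡ 11 (mod 59).
Check: 43 × 11 = 473 ≡ 1 (mod 59)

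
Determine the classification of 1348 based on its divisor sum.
deficient

Proper divisors of 1348: sum = 1 + 2 + 4 + 337 + 674 = 1018
Since 1018 < 1348, 1348 is deficient.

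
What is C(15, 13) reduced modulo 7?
0

Using Lucas' theorem:
Write n=15 and k=13 in base 7:
n in base 7: [2, 1]
k in base 7: [1, 6]
C(15,13) mod 7 = ∏ C(n_i, k_i) mod 7
Digit binomials (mod 7): C(2,1) = 2; C(1,6) = 0 (k_i > n_i)
Product: 2 × 0 = 0 ≡ 0 (mod 7)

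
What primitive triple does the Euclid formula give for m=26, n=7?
(627, 364, 725)

Euclid's formula: a = m² - n², b = 2mn, c = m² + n²
m = 26, n = 7
a = 26² - 7² = 676 - 49 = 627
b = 2 × 26 × 7 = 364
c = 26² + 7² = 676 + 49 = 725
Verification: 627² + 364² = 393129 + 132496 = 525625 = 725² ✓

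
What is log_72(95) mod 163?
56

Baby-step giant-step with step n = ⌈√163⌉ = 13.
Baby steps 72^j mod 163 (j:value) for j=0..12: 0:1, 1:72, 2:131, 3:141, 4:46, 5:52, 6:158, 7:129, 8:160, 9:110, 10:96, 11:66, 12:25.
Giant-step multiplier: 72^(-13) ≡ 72^(162-13) = 72^149 ≡ 70 (mod 163).
Giant steps γ_i = 95·70^i mod 163: γ_0=95, γ_1=130, γ_2=135, γ_3=159, γ_4=46 (in table at j=4).
x = i·n + j = 4·13 + 4 = 56.
Check: 72^56 ≡ 95 (mod 163).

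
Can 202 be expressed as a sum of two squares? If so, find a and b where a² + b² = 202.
9² + 11² (a=9, b=11)

Factorization: 202 = 2 × 101
By Fermat: n is sum of two squares iff every prime p ≡ 3 (mod 4) appears to even power.
All primes ≡ 3 (mod 4) appear to even power.
Search a = 0, 1, 2, … for 202 - a² a perfect square: first hit at a = 9: 202 - 81 = 121 = 11².
202 = 9² + 11² = 81 + 121 ✓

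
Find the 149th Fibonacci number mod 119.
5

Matrix identity: Q^n = [[F_(n+1), F_n], [F_n, F_(n-1)]] with Q = [[1,1],[1,0]].
n = 149 = 10010101₂. Square-and-multiply, entries mod 119:
Q^1 = [[1,1],[1,0]]
Q^2 = (Q^1)² = [[2,1],[1,1]]
Q^4 = (Q^2)² = [[5,3],[3,2]]
Q^9 = (Q^4)²·Q = [[55,34],[34,21]]
Q^18 = (Q^9)² = [[16,85],[85,50]]
Q^37 = (Q^18)²·Q = [[1,103],[103,17]]
Q^74 = (Q^37)² = [[19,69],[69,69]]
Q^149 = (Q^74)²·Q = [[8,5],[5,3]]
F_149 mod 119 = Q^149[0][1] = 5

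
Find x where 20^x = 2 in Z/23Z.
18

Baby-step giant-step with step n = ⌈√23⌉ = 5.
Baby steps 20^j mod 23 (j:value) for j=0..4: 0:1, 1:20, 2:9, 3:19, 4:12.
Giant-step multiplier: 20^(-5) ≡ 20^(22-5) = 20^17 ≡ 7 (mod 23).
Giant steps γ_i = 2·7^i mod 23: γ_0=2, γ_1=14, γ_2=6, γ_3=19 (in table at j=3).
x = i·n + j = 3·5 + 3 = 18.
Check: 20^18 ≡ 2 (mod 23).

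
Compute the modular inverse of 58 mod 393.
61

gcd(58, 393) = 1, so the inverse exists.
Extended Euclidean algorithm on (393, 58):
393 = 6 × 58 + 45  ⟹  45 = (1)·393 + (-6)·58
58 = 1 × 45 + 13  ⟹  13 = (-1)·393 + (7)·58
45 = 3 × 13 + 6  ⟹  6 = (4)·393 + (-27)·58
13 = 2 × 6 + 1  ⟹  1 = (-9)·393 + (61)·58
So (61)·58 ≡ 1 (mod 393), i.e. 58^(-1) ≡ 61 (mod 393).
Check: 58 × 61 = 3538 ≡ 1 (mod 393)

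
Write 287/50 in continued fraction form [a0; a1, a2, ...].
[5; 1, 2, 1, 5, 2]

Euclidean algorithm steps:
287 = 5 × 50 + 37
50 = 1 × 37 + 13
37 = 2 × 13 + 11
13 = 1 × 11 + 2
11 = 5 × 2 + 1
2 = 2 × 1 + 0
Continued fraction: [5; 1, 2, 1, 5, 2]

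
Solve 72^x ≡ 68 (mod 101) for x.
52

Baby-step giant-step with step n = ⌈√101⌉ = 11.
Baby steps 72^j mod 101 (j:value) for j=0..10: 0:1, 1:72, 2:33, 3:53, 4:79, 5:32, 6:82, 7:46, 8:80, 9:3, 10:14.
Giant-step multiplier: 72^(-11) ≡ 72^(100-11) = 72^89 ≡ 50 (mod 101).
Giant steps γ_i = 68·50^i mod 101: γ_0=68, γ_1=67, γ_2=17, γ_3=42, γ_4=80 (in table at j=8).
x = i·n + j = 4·11 + 8 = 52.
Check: 72^52 ≡ 68 (mod 101).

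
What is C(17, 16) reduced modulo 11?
6

Using Lucas' theorem:
Write n=17 and k=16 in base 11:
n in base 11: [1, 6]
k in base 11: [1, 5]
C(17,16) mod 11 = ∏ C(n_i, k_i) mod 11
Digit binomials (mod 11): C(1,1) = 1; C(6,5) = 6
Product: 1 × 6 = 6 ≡ 6 (mod 11)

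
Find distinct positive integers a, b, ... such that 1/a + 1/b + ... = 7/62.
1/9 + 1/558

Greedy algorithm:
7/62: ceiling(62/7) = 9, use 1/9
1/558: ceiling(558/1) = 558, use 1/558
Result: 7/62 = 1/9 + 1/558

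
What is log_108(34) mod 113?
67

Baby-step giant-step with step n = ⌈√113⌉ = 11.
Baby steps 108^j mod 113 (j:value) for j=0..10: 0:1, 1:108, 2:25, 3:101, 4:60, 5:39, 6:31, 7:71, 8:97, 9:80, 10:52.
Giant-step multiplier: 108^(-11) ≡ 108^(112-11) = 108^101 ≡ 103 (mod 113).
Giant steps γ_i = 34·103^i mod 113: γ_0=34, γ_1=112, γ_2=10, γ_3=13, γ_4=96, γ_5=57, γ_6=108 (in table at j=1).
x = i·n + j = 6·11 + 1 = 67.
Check: 108^67 ≡ 34 (mod 113).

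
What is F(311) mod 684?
613

Matrix identity: Q^n = [[F_(n+1), F_n], [F_n, F_(n-1)]] with Q = [[1,1],[1,0]].
n = 311 = 100110111₂. Square-and-multiply, entries mod 684:
Q^1 = [[1,1],[1,0]]
Q^2 = (Q^1)² = [[2,1],[1,1]]
Q^4 = (Q^2)² = [[5,3],[3,2]]
Q^9 = (Q^4)²·Q = [[55,34],[34,21]]
Q^19 = (Q^9)²·Q = [[609,77],[77,532]]
Q^38 = (Q^19)² = [[610,305],[305,305]]
Q^77 = (Q^38)²·Q = [[8,5],[5,3]]
Q^155 = (Q^77)²·Q = [[144,89],[89,55]]
Q^311 = (Q^155)²·Q = [[540,613],[613,611]]
F_311 mod 684 = Q^311[0][1] = 613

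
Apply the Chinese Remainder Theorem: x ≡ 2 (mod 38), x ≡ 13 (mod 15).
268

Using Chinese Remainder Theorem:
M = 38 × 15 = 570
M1 = 15, M2 = 38
y1 = 15^(-1) mod 38 = 33
y2 = 38^(-1) mod 15 = 2
x = (2×15×33 + 13×38×2) mod 570 = 268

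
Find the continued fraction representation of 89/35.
[2; 1, 1, 5, 3]

Euclidean algorithm steps:
89 = 2 × 35 + 19
35 = 1 × 19 + 16
19 = 1 × 16 + 3
16 = 5 × 3 + 1
3 = 3 × 1 + 0
Continued fraction: [2; 1, 1, 5, 3]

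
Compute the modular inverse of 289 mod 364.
165

gcd(289, 364) = 1, so the inverse exists.
Extended Euclidean algorithm on (364, 289):
364 = 1 × 289 + 75  ⟹  75 = (1)·364 + (-1)·289
289 = 3 × 75 + 64  ⟹  64 = (-3)·364 + (4)·289
75 = 1 × 64 + 11  ⟹  11 = (4)·364 + (-5)·289
64 = 5 × 11 + 9  ⟹  9 = (-23)·364 + (29)·289
11 = 1 × 9 + 2  ⟹  2 = (27)·364 + (-34)·289
9 = 4 × 2 + 1  ⟹  1 = (-131)·364 + (165)·289
So (165)·289 ≡ 1 (mod 364), i.e. 289^(-1) ≡ 165 (mod 364).
Check: 289 × 165 = 47685 ≡ 1 (mod 364)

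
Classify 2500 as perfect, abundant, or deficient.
abundant

Proper divisors of 2500: sum = 1 + 2 + 4 + 5 + 10 + 20 + 25 + 50 + 100 + 125 + 250 + 500 + 625 + 1250 = 2967
Since 2967 > 2500, 2500 is abundant.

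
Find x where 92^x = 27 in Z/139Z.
9

Baby-step giant-step with step n = ⌈√139⌉ = 12.
Baby steps 92^j mod 139 (j:value) for j=0..11: 0:1, 1:92, 2:124, 3:10, 4:86, 5:128, 6:100, 7:26, 8:29, 9:27, 10:121, 11:12.
h = 27 is already in the table at j=9, so x = 9.
Check: 92^9 ≡ 27 (mod 139).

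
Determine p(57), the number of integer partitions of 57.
614154

p(n) counts ways to write n as a sum of positive integers (order ignored).
Euler's pentagonal recurrence: p(k) = p(k-1) + p(k-2) - p(k-5) - p(k-7) + p(k-12) + p(k-15) - ... (offsets j(3j∓1)/2, signs ++--, p(0)=1, p(<0)=0).
DP table for k = 0..56: p(0)=1, p(1)=1, p(2)=2, p(3)=3, p(4)=5, p(5)=7, p(6)=11, p(7)=15, p(8)=22, p(9)=30, p(10)=42, p(11)=56, p(12)=77, p(13)=101, p(14)=135, p(15)=176, p(16)=231, p(17)=297, p(18)=385, p(19)=490, p(20)=627, p(21)=792, p(22)=1002, p(23)=1255, p(24)=1575, p(25)=1958, p(26)=2436, p(27)=3010, p(28)=3718, p(29)=4565, p(30)=5604, p(31)=6842, p(32)=8349, p(33)=10143, p(34)=12310, p(35)=14883, p(36)=17977, p(37)=21637, p(38)=26015, p(39)=31185, p(40)=37338, p(41)=44583, p(42)=53174, p(43)=63261, p(44)=75175, p(45)=89134, p(46)=105558, p(47)=124754, p(48)=147273, p(49)=173525, p(50)=204226, p(51)=239943, p(52)=281589, p(53)=329931, p(54)=386155, p(55)=451276, p(56)=526823.
Final step: p(57) = p(56) + p(55) - p(52) - p(50) + p(45) + p(42) - p(35) - p(31) + p(22) + p(17) - p(6) - p(0)
= 526823 + 451276 - 281589 - 204226 + 89134 + 53174 - 14883 - 6842 + 1002 + 297 - 11 - 1
= 614154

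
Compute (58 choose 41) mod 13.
8

Using Lucas' theorem:
Write n=58 and k=41 in base 13:
n in base 13: [4, 6]
k in base 13: [3, 2]
C(58,41) mod 13 = ∏ C(n_i, k_i) mod 13
Digit binomials (mod 13): C(4,3) = 4; C(6,2) = 15 ≡ 2
Product: 4 × 2 = 8 ≡ 8 (mod 13)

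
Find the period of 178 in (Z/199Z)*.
9

199 is prime, so ord(178) divides φ(199) = 198.
Divisors of 198: 1, 2, 3, 6, 9, 11, 18, 22, 33, 66, 99, 198.
Repeated squaring: 178^1 ≡ 178, 178^2 ≡ 43, 178^4 ≡ 58, 178^8 ≡ 180, 178^16 ≡ 162, 178^32 ≡ 175, 178^64 ≡ 178, 178^128 ≡ 43 (mod 199).
Test 178^d mod 199 for each divisor d in increasing order:
178^1 ≡ 178
178^2 ≡ 43
178^3 = 178^2·178^1 ≡ 92
178^6 = 178^4·178^2 ≡ 106
178^9 = 178^8·178^1 ≡ 1  ← first divisor giving 1
The order is 9.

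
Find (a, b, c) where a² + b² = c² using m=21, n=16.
(185, 672, 697)

Euclid's formula: a = m² - n², b = 2mn, c = m² + n²
m = 21, n = 16
a = 21² - 16² = 441 - 256 = 185
b = 2 × 21 × 16 = 672
c = 21² + 16² = 441 + 256 = 697
Verification: 185² + 672² = 34225 + 451584 = 485809 = 697² ✓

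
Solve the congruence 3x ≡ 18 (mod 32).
x ≡ 6 (mod 32)

gcd(3, 32) = 1, which divides 18, so solutions exist.
Find 3^(-1) mod 32 by the extended Euclidean algorithm:
32 = 10 × 3 + 2  ⟹  2 = (1)·32 + (-10)·3
3 = 1 × 2 + 1  ⟹  1 = (-1)·32 + (11)·3
So (11)·3 ≡ 1 (mod 32), i.e. 3^(-1) ≡ 11 (mod 32).
x ≡ 11 × 18 = 198 ≡ 6 (mod 32).
Check: 3 × 6 = 18 ≡ 18 (mod 32).
Unique solution: x ≡ 6 (mod 32)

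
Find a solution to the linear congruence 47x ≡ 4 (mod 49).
x ≡ 47 (mod 49)

gcd(47, 49) = 1, which divides 4, so solutions exist.
Find 47^(-1) mod 49 by the extended Euclidean algorithm:
49 = 1 × 47 + 2  ⟹  2 = (1)·49 + (-1)·47
47 = 23 × 2 + 1  ⟹  1 = (-23)·49 + (24)·47
So (24)·47 ≡ 1 (mod 49), i.e. 47^(-1) ≡ 24 (mod 49).
x ≡ 24 × 4 = 96 ≡ 47 (mod 49).
Check: 47 × 47 = 2209 ≡ 4 (mod 49).
Unique solution: x ≡ 47 (mod 49)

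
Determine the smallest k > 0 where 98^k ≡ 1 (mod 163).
54

163 is prime, so ord(98) divides φ(163) = 162.
Divisors of 162: 1, 2, 3, 6, 9, 18, 27, 54, 81, 162.
Repeated squaring: 98^1 ≡ 98, 98^2 ≡ 150, 98^4 ≡ 6, 98^8 ≡ 36, 98^16 ≡ 155, 98^32 ≡ 64, 98^64 ≡ 21, 98^128 ≡ 115 (mod 163).
Test 98^d mod 163 for each divisor d in increasing order:
98^1 ≡ 98
98^2 ≡ 150
98^3 = 98^2·98^1 ≡ 30
98^6 = 98^4·98^2 ≡ 85
98^9 = 98^8·98^1 ≡ 105
98^18 = 98^16·98^2 ≡ 104
98^27 = 98^16·98^8·98^2·98^1 ≡ 162
98^54 = 98^32·98^16·98^4·98^2 ≡ 1  ← first divisor giving 1
The order is 54.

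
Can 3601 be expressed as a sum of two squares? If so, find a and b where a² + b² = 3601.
1² + 60² (a=1, b=60)

Factorization: 3601 = 13 × 277
By Fermat: n is sum of two squares iff every prime p ≡ 3 (mod 4) appears to even power.
All primes ≡ 3 (mod 4) appear to even power.
Search a = 0, 1, 2, … for 3601 - a² a perfect square: first hit at a = 1: 3601 - 1 = 3600 = 60².
3601 = 1² + 60² = 1 + 3600 ✓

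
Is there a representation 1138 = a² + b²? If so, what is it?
7² + 33² (a=7, b=33)

Factorization: 1138 = 2 × 569
By Fermat: n is sum of two squares iff every prime p ≡ 3 (mod 4) appears to even power.
All primes ≡ 3 (mod 4) appear to even power.
Search a = 0, 1, 2, … for 1138 - a² a perfect square: first hit at a = 7: 1138 - 49 = 1089 = 33².
1138 = 7² + 33² = 49 + 1089 ✓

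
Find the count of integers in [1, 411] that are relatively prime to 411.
272

411 = 3 × 137
φ(n) = n × ∏(1 - 1/p) for each prime p dividing n
φ(411) = 411 × (1 - 1/3) × (1 - 1/137) = 272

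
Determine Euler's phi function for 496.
240

496 = 2^4 × 31
φ(n) = n × ∏(1 - 1/p) for each prime p dividing n
φ(496) = 496 × (1 - 1/2) × (1 - 1/31) = 240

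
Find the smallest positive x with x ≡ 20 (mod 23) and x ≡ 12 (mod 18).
66

Using Chinese Remainder Theorem:
M = 23 × 18 = 414
M1 = 18, M2 = 23
y1 = 18^(-1) mod 23 = 9
y2 = 23^(-1) mod 18 = 11
x = (20×18×9 + 12×23×11) mod 414 = 66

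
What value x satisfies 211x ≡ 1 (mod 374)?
39

gcd(211, 374) = 1, so the inverse exists.
Extended Euclidean algorithm on (374, 211):
374 = 1 × 211 + 163  ⟹  163 = (1)·374 + (-1)·211
211 = 1 × 163 + 48  ⟹  48 = (-1)·374 + (2)·211
163 = 3 × 48 + 19  ⟹  19 = (4)·374 + (-7)·211
48 = 2 × 19 + 10  ⟹  10 = (-9)·374 + (16)·211
19 = 1 × 10 + 9  ⟹  9 = (13)·374 + (-23)·211
10 = 1 × 9 + 1  ⟹  1 = (-22)·374 + (39)·211
So (39)·211 ≡ 1 (mod 374), i.e. 211^(-1) ≡ 39 (mod 374).
Check: 211 × 39 = 8229 ≡ 1 (mod 374)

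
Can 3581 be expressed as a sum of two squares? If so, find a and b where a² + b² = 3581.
10² + 59² (a=10, b=59)

Factorization: 3581 = 3581
By Fermat: n is sum of two squares iff every prime p ≡ 3 (mod 4) appears to even power.
All primes ≡ 3 (mod 4) appear to even power.
Search a = 0, 1, 2, … for 3581 - a² a perfect square: first hit at a = 10: 3581 - 100 = 3481 = 59².
3581 = 10² + 59² = 100 + 3481 ✓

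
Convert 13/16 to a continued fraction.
[0; 1, 4, 3]

Euclidean algorithm steps:
13 = 0 × 16 + 13
16 = 1 × 13 + 3
13 = 4 × 3 + 1
3 = 3 × 1 + 0
Continued fraction: [0; 1, 4, 3]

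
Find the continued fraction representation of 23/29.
[0; 1, 3, 1, 5]

Euclidean algorithm steps:
23 = 0 × 29 + 23
29 = 1 × 23 + 6
23 = 3 × 6 + 5
6 = 1 × 5 + 1
5 = 5 × 1 + 0
Continued fraction: [0; 1, 3, 1, 5]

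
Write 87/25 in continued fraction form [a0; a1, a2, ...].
[3; 2, 12]

Euclidean algorithm steps:
87 = 3 × 25 + 12
25 = 2 × 12 + 1
12 = 12 × 1 + 0
Continued fraction: [3; 2, 12]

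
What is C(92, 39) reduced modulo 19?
1

Using Lucas' theorem:
Write n=92 and k=39 in base 19:
n in base 19: [4, 16]
k in base 19: [2, 1]
C(92,39) mod 19 = ∏ C(n_i, k_i) mod 19
Digit binomials (mod 19): C(4,2) = 6; C(16,1) = 16
Product: 6 × 16 = 96 ≡ 1 (mod 19)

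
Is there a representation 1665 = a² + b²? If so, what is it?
12² + 39² (a=12, b=39)

Factorization: 1665 = 3^2 × 5 × 37
By Fermat: n is sum of two squares iff every prime p ≡ 3 (mod 4) appears to even power.
All primes ≡ 3 (mod 4) appear to even power.
Search a = 0, 1, 2, … for 1665 - a² a perfect square: first hit at a = 12: 1665 - 144 = 1521 = 39².
1665 = 12² + 39² = 144 + 1521 ✓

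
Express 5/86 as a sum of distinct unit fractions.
1/18 + 1/387

Greedy algorithm:
5/86: ceiling(86/5) = 18, use 1/18
1/387: ceiling(387/1) = 387, use 1/387
Result: 5/86 = 1/18 + 1/387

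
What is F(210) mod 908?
768

Matrix identity: Q^n = [[F_(n+1), F_n], [F_n, F_(n-1)]] with Q = [[1,1],[1,0]].
n = 210 = 11010010₂. Square-and-multiply, entries mod 908:
Q^1 = [[1,1],[1,0]]
Q^3 = (Q^1)²·Q = [[3,2],[2,1]]
Q^6 = (Q^3)² = [[13,8],[8,5]]
Q^13 = (Q^6)²·Q = [[377,233],[233,144]]
Q^26 = (Q^13)² = [[290,629],[629,569]]
Q^52 = (Q^26)² = [[317,51],[51,266]]
Q^105 = (Q^52)²·Q = [[255,486],[486,677]]
Q^210 = (Q^105)² = [[673,768],[768,813]]
F_210 mod 908 = Q^210[0][1] = 768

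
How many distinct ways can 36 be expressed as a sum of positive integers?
17977

p(n) counts ways to write n as a sum of positive integers (order ignored).
Euler's pentagonal recurrence: p(k) = p(k-1) + p(k-2) - p(k-5) - p(k-7) + p(k-12) + p(k-15) - ... (offsets j(3j∓1)/2, signs ++--, p(0)=1, p(<0)=0).
DP table for k = 0..35: p(0)=1, p(1)=1, p(2)=2, p(3)=3, p(4)=5, p(5)=7, p(6)=11, p(7)=15, p(8)=22, p(9)=30, p(10)=42, p(11)=56, p(12)=77, p(13)=101, p(14)=135, p(15)=176, p(16)=231, p(17)=297, p(18)=385, p(19)=490, p(20)=627, p(21)=792, p(22)=1002, p(23)=1255, p(24)=1575, p(25)=1958, p(26)=2436, p(27)=3010, p(28)=3718, p(29)=4565, p(30)=5604, p(31)=6842, p(32)=8349, p(33)=10143, p(34)=12310, p(35)=14883.
Final step: p(36) = p(35) + p(34) - p(31) - p(29) + p(24) + p(21) - p(14) - p(10) + p(1)
= 14883 + 12310 - 6842 - 4565 + 1575 + 792 - 135 - 42 + 1
= 17977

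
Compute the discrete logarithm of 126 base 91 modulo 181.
52

Baby-step giant-step with step n = ⌈√181⌉ = 14.
Baby steps 91^j mod 181 (j:value) for j=0..13: 0:1, 1:91, 2:136, 3:68, 4:34, 5:17, 6:99, 7:140, 8:70, 9:35, 10:108, 11:54, 12:27, 13:104.
Giant-step multiplier: 91^(-14) ≡ 91^(180-14) = 91^166 ≡ 94 (mod 181).
Giant steps γ_i = 126·94^i mod 181: γ_0=126, γ_1=79, γ_2=5, γ_3=108 (in table at j=10).
x = i·n + j = 3·14 + 10 = 52.
Check: 91^52 ≡ 126 (mod 181).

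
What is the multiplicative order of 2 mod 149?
148

149 is prime, so ord(2) divides φ(149) = 148.
Divisors of 148: 1, 2, 4, 37, 74, 148.
Repeated squaring: 2^1 ≡ 2, 2^2 ≡ 4, 2^4 ≡ 16, 2^8 ≡ 107, 2^16 ≡ 125, 2^32 ≡ 129, 2^64 ≡ 102, 2^128 ≡ 123 (mod 149).
Test 2^d mod 149 for each divisor d in increasing order:
2^1 ≡ 2
2^2 ≡ 4
2^4 ≡ 16
2^37 = 2^32·2^4·2^1 ≡ 105
2^74 = 2^64·2^8·2^2 ≡ 148
2^148 = 2^128·2^16·2^4 ≡ 1  ← first divisor giving 1
The order is 148.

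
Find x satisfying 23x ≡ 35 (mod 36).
x ≡ 25 (mod 36)

gcd(23, 36) = 1, which divides 35, so solutions exist.
Find 23^(-1) mod 36 by the extended Euclidean algorithm:
36 = 1 × 23 + 13  ⟹  13 = (1)·36 + (-1)·23
23 = 1 × 13 + 10  ⟹  10 = (-1)·36 + (2)·23
13 = 1 × 10 + 3  ⟹  3 = (2)·36 + (-3)·23
10 = 3 × 3 + 1  ⟹  1 = (-7)·36 + (11)·23
So (11)·23 ≡ 1 (mod 36), i.e. 23^(-1) ≡ 11 (mod 36).
x ≡ 11 × 35 = 385 ≡ 25 (mod 36).
Check: 23 × 25 = 575 ≡ 35 (mod 36).
Unique solution: x ≡ 25 (mod 36)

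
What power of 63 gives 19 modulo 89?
81

Baby-step giant-step with step n = ⌈√89⌉ = 10.
Baby steps 63^j mod 89 (j:value) for j=0..9: 0:1, 1:63, 2:53, 3:46, 4:50, 5:35, 6:69, 7:75, 8:8, 9:59.
Giant-step multiplier: 63^(-10) ≡ 63^(88-10) = 63^78 ≡ 72 (mod 89).
Giant steps γ_i = 19·72^i mod 89: γ_0=19, γ_1=33, γ_2=62, γ_3=14, γ_4=29, γ_5=41, γ_6=15, γ_7=12, γ_8=63 (in table at j=1).
x = i·n + j = 8·10 + 1 = 81.
Check: 63^81 ≡ 19 (mod 89).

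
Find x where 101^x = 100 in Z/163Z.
56

Baby-step giant-step with step n = ⌈√163⌉ = 13.
Baby steps 101^j mod 163 (j:value) for j=0..12: 0:1, 1:101, 2:95, 3:141, 4:60, 5:29, 6:158, 7:147, 8:14, 9:110, 10:26, 11:18, 12:25.
Giant-step multiplier: 101^(-13) ≡ 101^(162-13) = 101^149 ≡ 108 (mod 163).
Giant steps γ_i = 100·108^i mod 163: γ_0=100, γ_1=42, γ_2=135, γ_3=73, γ_4=60 (in table at j=4).
x = i·n + j = 4·13 + 4 = 56.
Check: 101^56 ≡ 100 (mod 163).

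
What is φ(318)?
104

318 = 2 × 3 × 53
φ(n) = n × ∏(1 - 1/p) for each prime p dividing n
φ(318) = 318 × (1 - 1/2) × (1 - 1/3) × (1 - 1/53) = 104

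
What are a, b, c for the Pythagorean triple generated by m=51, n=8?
(2537, 816, 2665)

Euclid's formula: a = m² - n², b = 2mn, c = m² + n²
m = 51, n = 8
a = 51² - 8² = 2601 - 64 = 2537
b = 2 × 51 × 8 = 816
c = 51² + 8² = 2601 + 64 = 2665
Verification: 2537² + 816² = 6436369 + 665856 = 7102225 = 2665² ✓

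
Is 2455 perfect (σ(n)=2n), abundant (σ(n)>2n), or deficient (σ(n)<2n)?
deficient

Proper divisors of 2455: sum = 1 + 5 + 491 = 497
Since 497 < 2455, 2455 is deficient.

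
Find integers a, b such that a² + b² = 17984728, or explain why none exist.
Not possible

Factorization: 17984728 = 2^3 × 131^3
By Fermat: n is sum of two squares iff every prime p ≡ 3 (mod 4) appears to even power.
Prime(s) ≡ 3 (mod 4) with odd exponent: [(131, 3)]
Therefore 17984728 cannot be expressed as a² + b².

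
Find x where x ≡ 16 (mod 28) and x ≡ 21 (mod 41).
800

Using Chinese Remainder Theorem:
M = 28 × 41 = 1148
M1 = 41, M2 = 28
y1 = 41^(-1) mod 28 = 13
y2 = 28^(-1) mod 41 = 22
x = (16×41×13 + 21×28×22) mod 1148 = 800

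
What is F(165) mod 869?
192

Matrix identity: Q^n = [[F_(n+1), F_n], [F_n, F_(n-1)]] with Q = [[1,1],[1,0]].
n = 165 = 10100101₂. Square-and-multiply, entries mod 869:
Q^1 = [[1,1],[1,0]]
Q^2 = (Q^1)² = [[2,1],[1,1]]
Q^5 = (Q^2)²·Q = [[8,5],[5,3]]
Q^10 = (Q^5)² = [[89,55],[55,34]]
Q^20 = (Q^10)² = [[518,682],[682,705]]
Q^41 = (Q^20)²·Q = [[727,12],[12,715]]
Q^82 = (Q^41)² = [[321,793],[793,397]]
Q^165 = (Q^82)²·Q = [[371,192],[192,179]]
F_165 mod 869 = Q^165[0][1] = 192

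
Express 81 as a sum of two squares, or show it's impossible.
0² + 9² (a=0, b=9)

Factorization: 81 = 3^4
By Fermat: n is sum of two squares iff every prime p ≡ 3 (mod 4) appears to even power.
All primes ≡ 3 (mod 4) appear to even power.
Search a = 0, 1, 2, … for 81 - a² a perfect square: first hit at a = 0: 81 - 0 = 81 = 9².
81 = 0² + 9² = 0 + 81 ✓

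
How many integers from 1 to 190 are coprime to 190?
72

190 = 2 × 5 × 19
φ(n) = n × ∏(1 - 1/p) for each prime p dividing n
φ(190) = 190 × (1 - 1/2) × (1 - 1/5) × (1 - 1/19) = 72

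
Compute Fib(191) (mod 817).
51

Matrix identity: Q^n = [[F_(n+1), F_n], [F_n, F_(n-1)]] with Q = [[1,1],[1,0]].
n = 191 = 10111111₂. Square-and-multiply, entries mod 817:
Q^1 = [[1,1],[1,0]]
Q^2 = (Q^1)² = [[2,1],[1,1]]
Q^5 = (Q^2)²·Q = [[8,5],[5,3]]
Q^11 = (Q^5)²·Q = [[144,89],[89,55]]
Q^23 = (Q^11)²·Q = [[616,62],[62,554]]
Q^47 = (Q^23)²·Q = [[771,127],[127,644]]
Q^95 = (Q^47)²·Q = [[236,271],[271,782]]
Q^191 = (Q^95)²·Q = [[600,51],[51,549]]
F_191 mod 817 = Q^191[0][1] = 51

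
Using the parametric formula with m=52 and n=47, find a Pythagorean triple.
(495, 4888, 4913)

Euclid's formula: a = m² - n², b = 2mn, c = m² + n²
m = 52, n = 47
a = 52² - 47² = 2704 - 2209 = 495
b = 2 × 52 × 47 = 4888
c = 52² + 47² = 2704 + 2209 = 4913
Verification: 495² + 4888² = 245025 + 23892544 = 24137569 = 4913² ✓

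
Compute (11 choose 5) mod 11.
0

Using Lucas' theorem:
Write n=11 and k=5 in base 11:
n in base 11: [1, 0]
k in base 11: [0, 5]
C(11,5) mod 11 = ∏ C(n_i, k_i) mod 11
Digit binomials (mod 11): C(1,0) = 1; C(0,5) = 0 (k_i > n_i)
Product: 1 × 0 = 0 ≡ 0 (mod 11)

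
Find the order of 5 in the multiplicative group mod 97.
96

97 is prime, so ord(5) divides φ(97) = 96.
Divisors of 96: 1, 2, 3, 4, 6, 8, 12, 16, 24, 32, 48, 96.
Repeated squaring: 5^1 ≡ 5, 5^2 ≡ 25, 5^4 ≡ 43, 5^8 ≡ 6, 5^16 ≡ 36, 5^32 ≡ 35, 5^64 ≡ 61 (mod 97).
Test 5^d mod 97 for each divisor d in increasing order:
5^1 ≡ 5
5^2 ≡ 25
5^3 = 5^2·5^1 ≡ 28
5^4 ≡ 43
5^6 = 5^4·5^2 ≡ 8
5^8 ≡ 6
5^12 = 5^8·5^4 ≡ 64
5^16 ≡ 36
5^24 = 5^16·5^8 ≡ 22
5^32 ≡ 35
5^48 = 5^32·5^16 ≡ 96
5^96 = 5^64·5^32 ≡ 1  ← first divisor giving 1
The order is 96.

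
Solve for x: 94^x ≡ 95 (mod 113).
98

Baby-step giant-step with step n = ⌈√113⌉ = 11.
Baby steps 94^j mod 113 (j:value) for j=0..10: 0:1, 1:94, 2:22, 3:34, 4:32, 5:70, 6:26, 7:71, 8:7, 9:93, 10:41.
Giant-step multiplier: 94^(-11) ≡ 94^(112-11) = 94^101 ≡ 66 (mod 113).
Giant steps γ_i = 95·66^i mod 113: γ_0=95, γ_1=55, γ_2=14, γ_3=20, γ_4=77, γ_5=110, γ_6=28, γ_7=40, γ_8=41 (in table at j=10).
x = i·n + j = 8·11 + 10 = 98.
Check: 94^98 ≡ 95 (mod 113).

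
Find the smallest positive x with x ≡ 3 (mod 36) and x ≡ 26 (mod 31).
615

Using Chinese Remainder Theorem:
M = 36 × 31 = 1116
M1 = 31, M2 = 36
y1 = 31^(-1) mod 36 = 7
y2 = 36^(-1) mod 31 = 25
x = (3×31×7 + 26×36×25) mod 1116 = 615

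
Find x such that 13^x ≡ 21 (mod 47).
34

Baby-step giant-step with step n = ⌈√47⌉ = 7.
Baby steps 13^j mod 47 (j:value) for j=0..6: 0:1, 1:13, 2:28, 3:35, 4:32, 5:40, 6:3.
Giant-step multiplier: 13^(-7) ≡ 13^(46-7) = 13^39 ≡ 41 (mod 47).
Giant steps γ_i = 21·41^i mod 47: γ_0=21, γ_1=15, γ_2=4, γ_3=23, γ_4=3 (in table at j=6).
x = i·n + j = 4·7 + 6 = 34.
Check: 13^34 ≡ 21 (mod 47).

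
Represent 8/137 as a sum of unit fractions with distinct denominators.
1/18 + 1/353 + 1/174100 + 1/75776850900

Greedy algorithm:
8/137: ceiling(137/8) = 18, use 1/18
7/2466: ceiling(2466/7) = 353, use 1/353
5/870498: ceiling(870498/5) = 174100, use 1/174100
1/75776850900: ceiling(75776850900/1) = 75776850900, use 1/75776850900
Result: 8/137 = 1/18 + 1/353 + 1/174100 + 1/75776850900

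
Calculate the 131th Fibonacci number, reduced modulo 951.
524

Matrix identity: Q^n = [[F_(n+1), F_n], [F_n, F_(n-1)]] with Q = [[1,1],[1,0]].
n = 131 = 10000011₂. Square-and-multiply, entries mod 951:
Q^1 = [[1,1],[1,0]]
Q^2 = (Q^1)² = [[2,1],[1,1]]
Q^4 = (Q^2)² = [[5,3],[3,2]]
Q^8 = (Q^4)² = [[34,21],[21,13]]
Q^16 = (Q^8)² = [[646,36],[36,610]]
Q^32 = (Q^16)² = [[172,519],[519,604]]
Q^65 = (Q^32)²·Q = [[802,331],[331,471]]
Q^131 = (Q^65)²·Q = [[594,524],[524,70]]
F_131 mod 951 = Q^131[0][1] = 524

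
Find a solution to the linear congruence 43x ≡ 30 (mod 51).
x ≡ 9 (mod 51)

gcd(43, 51) = 1, which divides 30, so solutions exist.
Find 43^(-1) mod 51 by the extended Euclidean algorithm:
51 = 1 × 43 + 8  ⟹  8 = (1)·51 + (-1)·43
43 = 5 × 8 + 3  ⟹  3 = (-5)·51 + (6)·43
8 = 2 × 3 + 2  ⟹  2 = (11)·51 + (-13)·43
3 = 1 × 2 + 1  ⟹  1 = (-16)·51 + (19)·43
So (19)·43 ≡ 1 (mod 51), i.e. 43^(-1) ≡ 19 (mod 51).
x ≡ 19 × 30 = 570 ≡ 9 (mod 51).
Check: 43 × 9 = 387 ≡ 30 (mod 51).
Unique solution: x ≡ 9 (mod 51)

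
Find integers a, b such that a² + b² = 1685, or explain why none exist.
2² + 41² (a=2, b=41)

Factorization: 1685 = 5 × 337
By Fermat: n is sum of two squares iff every prime p ≡ 3 (mod 4) appears to even power.
All primes ≡ 3 (mod 4) appear to even power.
Search a = 0, 1, 2, … for 1685 - a² a perfect square: first hit at a = 2: 1685 - 4 = 1681 = 41².
1685 = 2² + 41² = 4 + 1681 ✓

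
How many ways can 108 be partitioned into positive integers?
483502844

p(n) counts ways to write n as a sum of positive integers (order ignored).
Euler's pentagonal recurrence: p(k) = p(k-1) + p(k-2) - p(k-5) - p(k-7) + p(k-12) + p(k-15) - ... (offsets j(3j∓1)/2, signs ++--, p(0)=1, p(<0)=0).
DP table for k = 0..107: p(0)=1, p(1)=1, p(2)=2, p(3)=3, p(4)=5, p(5)=7, p(6)=11, p(7)=15, p(8)=22, p(9)=30, p(10)=42, p(11)=56, p(12)=77, p(13)=101, p(14)=135, p(15)=176, p(16)=231, p(17)=297, p(18)=385, p(19)=490, p(20)=627, p(21)=792, p(22)=1002, p(23)=1255, p(24)=1575, p(25)=1958, p(26)=2436, p(27)=3010, p(28)=3718, p(29)=4565, p(30)=5604, p(31)=6842, p(32)=8349, p(33)=10143, p(34)=12310, p(35)=14883, p(36)=17977, p(37)=21637, p(38)=26015, p(39)=31185, p(40)=37338, p(41)=44583, p(42)=53174, p(43)=63261, p(44)=75175, p(45)=89134, p(46)=105558, p(47)=124754, p(48)=147273, p(49)=173525, p(50)=204226, p(51)=239943, p(52)=281589, p(53)=329931, p(54)=386155, p(55)=451276, p(56)=526823, p(57)=614154, p(58)=715220, p(59)=831820, p(60)=966467, p(61)=1121505, p(62)=1300156, p(63)=1505499, p(64)=1741630, p(65)=2012558, p(66)=2323520, p(67)=2679689, p(68)=3087735, p(69)=3554345, p(70)=4087968, p(71)=4697205, p(72)=5392783, p(73)=6185689, p(74)=7089500, p(75)=8118264, p(76)=9289091, p(77)=10619863, p(78)=12132164, p(79)=13848650, p(80)=15796476, p(81)=18004327, p(82)=20506255, p(83)=23338469, p(84)=26543660, p(85)=30167357, p(86)=34262962, p(87)=38887673, p(88)=44108109, p(89)=49995925, p(90)=56634173, p(91)=64112359, p(92)=72533807, p(93)=82010177, p(94)=92669720, p(95)=104651419, p(96)=118114304, p(97)=133230930, p(98)=150198136, p(99)=169229875, p(100)=190569292, p(101)=214481126, p(102)=241265379, p(103)=271248950, p(104)=304801365, p(105)=342325709, p(106)=384276336, p(107)=431149389.
Final step: p(108) = p(107) + p(106) - p(103) - p(101) + p(96) + p(93) - p(86) - p(82) + p(73) + p(68) - p(57) - p(51) + p(38) + p(31) - p(16) - p(8)
= 431149389 + 384276336 - 271248950 - 214481126 + 118114304 + 82010177 - 34262962 - 20506255 + 6185689 + 3087735 - 614154 - 239943 + 26015 + 6842 - 231 - 22
= 483502844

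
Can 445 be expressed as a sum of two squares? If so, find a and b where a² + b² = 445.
2² + 21² (a=2, b=21)

Factorization: 445 = 5 × 89
By Fermat: n is sum of two squares iff every prime p ≡ 3 (mod 4) appears to even power.
All primes ≡ 3 (mod 4) appear to even power.
Search a = 0, 1, 2, … for 445 - a² a perfect square: first hit at a = 2: 445 - 4 = 441 = 21².
445 = 2² + 21² = 4 + 441 ✓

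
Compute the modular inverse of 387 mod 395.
148

gcd(387, 395) = 1, so the inverse exists.
Extended Euclidean algorithm on (395, 387):
395 = 1 × 387 + 8  ⟹  8 = (1)·395 + (-1)·387
387 = 48 × 8 + 3  ⟹  3 = (-48)·395 + (49)·387
8 = 2 × 3 + 2  ⟹  2 = (97)·395 + (-99)·387
3 = 1 × 2 + 1  ⟹  1 = (-145)·395 + (148)·387
So (148)·387 ≡ 1 (mod 395), i.e. 387^(-1) ≡ 148 (mod 395).
Check: 387 × 148 = 57276 ≡ 1 (mod 395)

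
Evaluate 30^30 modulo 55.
45

Repeated squaring. Binary of 30 = 11110.
30^1 ≡ 30 (mod 55); 30^2 ≡ 20 (mod 55); 30^4 ≡ 15 (mod 55); 30^8 ≡ 5 (mod 55); 30^16 ≡ 25 (mod 55)
30^30 = 30^2 × 30^4 × 30^8 × 30^16 ≡ 45 (mod 55)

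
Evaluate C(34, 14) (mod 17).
0

Using Lucas' theorem:
Write n=34 and k=14 in base 17:
n in base 17: [2, 0]
k in base 17: [0, 14]
C(34,14) mod 17 = ∏ C(n_i, k_i) mod 17
Digit binomials (mod 17): C(2,0) = 1; C(0,14) = 0 (k_i > n_i)
Product: 1 × 0 = 0 ≡ 0 (mod 17)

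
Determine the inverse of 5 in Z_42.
17

gcd(5, 42) = 1, so the inverse exists.
Extended Euclidean algorithm on (42, 5):
42 = 8 × 5 + 2  ⟹  2 = (1)·42 + (-8)·5
5 = 2 × 2 + 1  ⟹  1 = (-2)·42 + (17)·5
So (17)·5 ≡ 1 (mod 42), i.e. 5^(-1) ≡ 17 (mod 42).
Check: 5 × 17 = 85 ≡ 1 (mod 42)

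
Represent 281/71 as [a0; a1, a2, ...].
[3; 1, 22, 1, 2]

Euclidean algorithm steps:
281 = 3 × 71 + 68
71 = 1 × 68 + 3
68 = 22 × 3 + 2
3 = 1 × 2 + 1
2 = 2 × 1 + 0
Continued fraction: [3; 1, 22, 1, 2]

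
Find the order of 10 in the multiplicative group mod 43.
21

43 is prime, so ord(10) divides φ(43) = 42.
Divisors of 42: 1, 2, 3, 6, 7, 14, 21, 42.
Repeated squaring: 10^1 ≡ 10, 10^2 ≡ 14, 10^4 ≡ 24, 10^8 ≡ 17, 10^16 ≡ 31, 10^32 ≡ 15 (mod 43).
Test 10^d mod 43 for each divisor d in increasing order:
10^1 ≡ 10
10^2 ≡ 14
10^3 = 10^2·10^1 ≡ 11
10^6 = 10^4·10^2 ≡ 35
10^7 = 10^4·10^2·10^1 ≡ 6
10^14 = 10^8·10^4·10^2 ≡ 36
10^21 = 10^16·10^4·10^1 ≡ 1  ← first divisor giving 1
The order is 21.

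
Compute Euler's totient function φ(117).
72

117 = 3^2 × 13
φ(n) = n × ∏(1 - 1/p) for each prime p dividing n
φ(117) = 117 × (1 - 1/3) × (1 - 1/13) = 72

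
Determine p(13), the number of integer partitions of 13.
101

p(n) counts ways to write n as a sum of positive integers (order ignored).
Euler's pentagonal recurrence: p(k) = p(k-1) + p(k-2) - p(k-5) - p(k-7) + p(k-12) + p(k-15) - ... (offsets j(3j∓1)/2, signs ++--, p(0)=1, p(<0)=0).
DP table for k = 0..12: p(0)=1, p(1)=1, p(2)=2, p(3)=3, p(4)=5, p(5)=7, p(6)=11, p(7)=15, p(8)=22, p(9)=30, p(10)=42, p(11)=56, p(12)=77.
Final step: p(13) = p(12) + p(11) - p(8) - p(6) + p(1)
= 77 + 56 - 22 - 11 + 1
= 101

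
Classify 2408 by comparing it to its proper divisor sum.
abundant

Proper divisors of 2408: sum = 1 + 2 + 4 + 7 + 8 + 14 + 28 + 43 + 56 + 86 + 172 + 301 + 344 + 602 + 1204 = 2872
Since 2872 > 2408, 2408 is abundant.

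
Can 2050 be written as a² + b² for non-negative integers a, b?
5² + 45² (a=5, b=45)

Factorization: 2050 = 2 × 5^2 × 41
By Fermat: n is sum of two squares iff every prime p ≡ 3 (mod 4) appears to even power.
All primes ≡ 3 (mod 4) appear to even power.
Search a = 0, 1, 2, … for 2050 - a² a perfect square: first hit at a = 5: 2050 - 25 = 2025 = 45².
2050 = 5² + 45² = 25 + 2025 ✓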